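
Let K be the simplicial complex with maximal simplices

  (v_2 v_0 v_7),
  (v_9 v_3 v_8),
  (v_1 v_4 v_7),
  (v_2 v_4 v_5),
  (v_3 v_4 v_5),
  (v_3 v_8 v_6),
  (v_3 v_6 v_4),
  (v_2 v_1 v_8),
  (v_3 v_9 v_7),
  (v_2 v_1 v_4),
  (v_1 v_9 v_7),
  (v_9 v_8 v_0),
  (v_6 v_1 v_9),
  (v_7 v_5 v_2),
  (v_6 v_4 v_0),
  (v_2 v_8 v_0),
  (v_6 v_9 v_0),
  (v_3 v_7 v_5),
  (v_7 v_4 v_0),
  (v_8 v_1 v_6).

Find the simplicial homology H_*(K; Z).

H_0 ≅ Z,  H_1 ≅ Z ⊕ Z/2Z,  H_2 = 0.

Take the total order v_0 < v_1 < v_2 < v_3 < v_4 < v_5 < v_6 < v_7 < v_8 < v_9 on the vertex set. Then K (dimension 2) consists of the simplices:

  0-simplices (10): [v_0], [v_1], [v_2], [v_3], [v_4], [v_5], [v_6], [v_7], [v_8], [v_9]
  1-simplices (30): (30 of them)
  2-simplices (20): (20 of them)

Hence C_0 ≅ Z^10, C_1 ≅ Z^30, C_2 ≅ Z^20.

The boundary map ∂_1: C_1 → C_0 sends each edge [p,q] (with p < q) to q − p. For instance
  ∂[v_0,v_8] = [v_8] − [v_0].
This gives a 10×30 integer matrix of rank 9; reducing to Smith normal form yields diagonal entries (1,1,1,1,1,1,1,1,1).

Boundary ∂_2: C_2 → C_1 acts by ∂[p,q,r] = [q,r] − [p,r] + [p,q]. For instance
  ∂[v_3,v_4,v_6] = [v_4,v_6] − [v_3,v_6] + [v_3,v_4],
  ∂[v_2,v_4,v_5] = [v_4,v_5] − [v_2,v_5] + [v_2,v_4].
The resulting 30×20 matrix has rank 20, and its Smith normal form has invariant factors (1,1,1,1,1,1,1,1,1,1,1,1,1,1,1,1,1,1,1,2).

From H_k ≅ ker(∂_k) / im(∂_{k+1}) we obtain:

  H_0: rank C_0 − rank ∂_1 = 10 − 9 = 1, and the invariant factors of ∂_1 are all 1, so H_0 ≅ Z.
  H_1: rank ker ∂_1 − rank ∂_2 = (30 − 9) − 20 = 1, and ∂_2 has invariant factor 2 > 1, so H_1 ≅ Z ⊕ Z/2Z.
  H_2: rank ker ∂_2 − rank ∂_3 = (20 − 20) − 0 = 0, and there is no ∂_3, so H_2 ≅ 0.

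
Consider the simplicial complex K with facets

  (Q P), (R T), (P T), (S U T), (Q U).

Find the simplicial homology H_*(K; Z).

H_0 = Z,  H_1 = Z,  H_2 = 0.

Take the total order P < Q < R < S < T < U on the vertex set. Then K (dimension 2) consists of the simplices:

  0-simplices (6): P, Q, R, S, T, U
  1-simplices (7): PQ, PT, QU, RT, ST, SU, TU
  2-simplices (1): STU

so the chain groups are C_0 ≅ Z^6, C_1 ≅ Z^7, C_2 ≅ Z^1.

∂_1: C_1 → C_0 is given by ∂[p,q] = [q] − [p].
The resulting 6×7 matrix has rank 5, and its Smith normal form has invariant factors (1,1,1,1,1).

∂_2: C_2 → C_1 maps a triangle to the signed sum of its edges. For instance
  ∂STU = TU − SU + ST.
As a 7×1 matrix over Z this has rank 1, with invariant factors (1).

Reading off H_k = ker ∂_k / im ∂_{k+1}:

  H_0: rank C_0 − rank ∂_1 = 6 − 5 = 1, and the invariant factors of ∂_1 are all 1, so H_0 = Z.
  H_1: rank ker ∂_1 − rank ∂_2 = (7 − 5) − 1 = 1, and the invariant factors of ∂_2 are all 1, so H_1 = Z.
  H_2: rank ker ∂_2 − rank ∂_3 = (1 − 1) − 0 = 0, and there is no ∂_3, so H_2 = 0.

As a check, the Euler characteristic is 6 − 7 + 1 = 0, which agrees with 1 − 1 + 0 = 0.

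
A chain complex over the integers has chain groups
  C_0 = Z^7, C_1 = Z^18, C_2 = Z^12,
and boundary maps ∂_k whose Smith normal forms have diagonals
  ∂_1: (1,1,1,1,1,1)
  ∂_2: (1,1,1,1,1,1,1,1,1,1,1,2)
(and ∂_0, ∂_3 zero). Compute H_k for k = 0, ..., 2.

H_0: b_0 = 7 − 0 − 6 = 1; torsion from ∂_1 factors > 1: none. So H_0 ≅ Z.
H_1: b_1 = 18 − 6 − 12 = 0; torsion from ∂_2 factors > 1: [2]. So H_1 ≅ Z/2.
H_2: b_2 = 12 − 12 − 0 = 0; torsion from ∂_3 factors > 1: none. So H_2 ≅ 0.

H_0 ≅ Z,  H_1 ≅ Z/2,  H_2 = 0.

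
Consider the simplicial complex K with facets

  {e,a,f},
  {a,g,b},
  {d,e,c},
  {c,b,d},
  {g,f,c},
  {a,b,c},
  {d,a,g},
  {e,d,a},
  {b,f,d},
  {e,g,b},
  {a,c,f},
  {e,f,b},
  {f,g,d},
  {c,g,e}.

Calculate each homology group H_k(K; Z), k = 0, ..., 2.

We work with the vertex ordering a < b < c < d < e < f < g. The simplices of K, each written with vertices in increasing order, are:

  0-simplices (7): a, b, c, d, e, f, g
  1-simplices (21): ab, ac, ad, ae, af, ag, bc, bd, be, bf, bg, cd, ce, cf, cg, de, df, dg, ef, eg, fg
  2-simplices (14): abc, abg, acf, ade, adg, aef, bcd, bdf, bef, beg, cde, ceg, cfg, dfg

Hence C_0 ≅ Z^7, C_1 ≅ Z^21, C_2 ≅ Z^14.

Boundary ∂_1: C_1 → C_0 maps an edge to its endpoints' difference, ∂[p,q] = q − p.
This gives a 7×21 integer matrix of rank 6; reducing to Smith normal form yields diagonal entries (1,1,1,1,1,1).

∂_2: C_2 → C_1 sends each 2-simplex [p,q,r] to [q,r] − [p,r] + [p,q]. For instance
  ∂adg = dg − ag + ad,
  ∂abc = bc − ac + ab.
The 21×14 boundary matrix has rank 13 and Smith normal form diag(1,1,1,1,1,1,1,1,1,1,1,1,1).

Reading off H_k = ker ∂_k / im ∂_{k+1}:

  H_0: rank C_0 − rank ∂_1 = 7 − 6 = 1, and the invariant factors of ∂_1 are all 1, so H_0 ≅ Z.
  H_1: rank ker ∂_1 − rank ∂_2 = (21 − 6) − 13 = 2, and the invariant factors of ∂_2 are all 1, so H_1 ≅ Z^2.
  H_2: rank ker ∂_2 − rank ∂_3 = (14 − 13) − 0 = 1, and there is no ∂_3, so H_2 ≅ Z.

As a check, the Euler characteristic is 7 − 21 + 14 = 0, which agrees with 1 − 2 + 1 = 0.
(K is a triangulation of the torus T^2.)

H_0 ≅ Z,  H_1 ≅ Z^2,  H_2 ≅ Z.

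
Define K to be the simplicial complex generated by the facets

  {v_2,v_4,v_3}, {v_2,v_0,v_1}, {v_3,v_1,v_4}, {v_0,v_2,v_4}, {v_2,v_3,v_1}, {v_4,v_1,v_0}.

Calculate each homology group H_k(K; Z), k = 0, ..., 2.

Take the total order v_0 < v_1 < v_2 < v_3 < v_4 on the vertex set. Then K (dimension 2) consists of the simplices:

  0-simplices (5): [v_0], [v_1], [v_2], [v_3], [v_4]
  1-simplices (9): [v_0,v_1], [v_0,v_2], [v_0,v_4], [v_1,v_2], [v_1,v_3], [v_1,v_4], [v_2,v_3], [v_2,v_4], [v_3,v_4]
  2-simplices (6): [v_0,v_1,v_2], [v_0,v_1,v_4], [v_0,v_2,v_4], [v_1,v_2,v_3], [v_1,v_3,v_4], [v_2,v_3,v_4]

Hence C_0 ≅ Z^5, C_1 ≅ Z^9, C_2 ≅ Z^6.

Boundary ∂_1: C_1 → C_0 is given by ∂[p,q] = [q] − [p]. For instance
  ∂[v_0,v_4] = [v_4] − [v_0].
This gives a 5×9 integer matrix of rank 4; reducing to Smith normal form yields diagonal entries (1,1,1,1).

The boundary map ∂_2: C_2 → C_1 sends each 2-simplex [p,q,r] to [q,r] − [p,r] + [p,q]. For instance
  ∂[v_0,v_1,v_4] = [v_1,v_4] − [v_0,v_4] + [v_0,v_1],
  ∂[v_1,v_3,v_4] = [v_3,v_4] − [v_1,v_4] + [v_1,v_3].
The resulting 9×6 matrix has rank 5, and its Smith normal form has invariant factors (1,1,1,1,1).

From H_k ≅ ker(∂_k) / im(∂_{k+1}) we obtain:

  H_0: rank C_0 − rank ∂_1 = 5 − 4 = 1, and the invariant factors of ∂_1 are all 1, so H_0 ≅ Z.
  H_1: rank ker ∂_1 − rank ∂_2 = (9 − 4) − 5 = 0, and the invariant factors of ∂_2 are all 1, so H_1 ≅ 0.
  H_2: rank ker ∂_2 − rank ∂_3 = (6 − 5) − 0 = 1, and there is no ∂_3, so H_2 ≅ Z.

(K is a triangulation of the 2-sphere S^2.)

H_0 = Z,  H_1 = 0,  H_2 = Z.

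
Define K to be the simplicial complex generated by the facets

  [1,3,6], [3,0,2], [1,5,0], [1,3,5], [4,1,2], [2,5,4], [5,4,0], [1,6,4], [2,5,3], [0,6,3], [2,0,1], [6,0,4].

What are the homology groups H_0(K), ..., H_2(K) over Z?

H_0 = Z,  H_1 = Z_2,  H_2 = 0.

We work with the vertex ordering 0 < 1 < 2 < 3 < 4 < 5 < 6. The simplices of K, each written with vertices in increasing order, are:

  0-simplices (7): [0], [1], [2], [3], [4], [5], [6]
  1-simplices (18): [0,1], [0,2], [0,3], [0,4], [0,5], [0,6], [1,2], [1,3], [1,4], [1,5], [1,6], [2,3], [2,4], [2,5], [3,5], [3,6], [4,5], [4,6]
  2-simplices (12): [0,1,2], [0,1,5], [0,2,3], [0,3,6], [0,4,5], [0,4,6], [1,2,4], [1,3,5], [1,3,6], [1,4,6], [2,3,5], [2,4,5]

giving chain groups C_0 ≅ Z^7, C_1 ≅ Z^18, C_2 ≅ Z^12.

Boundary ∂_1: C_1 → C_0 sends each edge [p,q] (with p < q) to q − p. For instance
  ∂[4,5] = [5] − [4].
As a 7×18 matrix over Z this has rank 6, with invariant factors (1,1,1,1,1,1).

Boundary ∂_2: C_2 → C_1 maps a triangle to the signed sum of its edges. For instance
  ∂[0,1,5] = [1,5] − [0,5] + [0,1],
  ∂[0,2,3] = [2,3] − [0,3] + [0,2].
The 18×12 boundary matrix has rank 12 and Smith normal form diag(1,1,1,1,1,1,1,1,1,1,1,2).

From H_k ≅ ker(∂_k) / im(∂_{k+1}) we obtain:

  H_0: rank C_0 − rank ∂_1 = 7 − 6 = 1, and the invariant factors of ∂_1 are all 1, so H_0 ≅ Z.
  H_1: rank ker ∂_1 − rank ∂_2 = (18 − 6) − 12 = 0, and ∂_2 has invariant factor 2 > 1, so H_1 ≅ Z_2.
  H_2: rank ker ∂_2 − rank ∂_3 = (12 − 12) − 0 = 0, and there is no ∂_3, so H_2 ≅ 0.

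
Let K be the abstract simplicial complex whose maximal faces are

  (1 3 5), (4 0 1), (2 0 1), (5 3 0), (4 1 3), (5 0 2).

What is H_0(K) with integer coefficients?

H_0 = Z.

Take the total order 0 < 1 < 2 < 3 < 4 < 5 on the vertex set. Then K (dimension 2) consists of the simplices:

  0-simplices (6): [0], [1], [2], [3], [4], [5]
  1-simplices (12): [0,1], [0,2], [0,3], [0,4], [0,5], [1,2], [1,3], [1,4], [1,5], [2,5], [3,4], [3,5]
  2-simplices (6): [0,1,2], [0,1,4], [0,2,5], [0,3,5], [1,3,4], [1,3,5]

Hence C_0 ≅ Z^6, C_1 ≅ Z^12, C_2 ≅ Z^6.

The boundary map ∂_1: C_1 → C_0 maps an edge to its endpoints' difference, ∂[p,q] = q − p. For instance
  ∂[0,5] = [5] − [0].
This gives a 6×12 integer matrix of rank 5; reducing to Smith normal form yields diagonal entries (1,1,1,1,1).

The boundary map ∂_2: C_2 → C_1 acts by ∂[p,q,r] = [q,r] − [p,r] + [p,q]. For instance
  ∂[1,3,4] = [3,4] − [1,4] + [1,3],
  ∂[0,2,5] = [2,5] − [0,5] + [0,2].
The 12×6 boundary matrix has rank 6 and Smith normal form diag(1,1,1,1,1,1).

Computing H_k = (kernel of ∂_k) / (image of ∂_{k+1}):

  H_0: rank C_0 − rank ∂_1 = 6 − 5 = 1, and the invariant factors of ∂_1 are all 1, so H_0 = Z.

(K is a triangulation of the cylinder S^1 x I.)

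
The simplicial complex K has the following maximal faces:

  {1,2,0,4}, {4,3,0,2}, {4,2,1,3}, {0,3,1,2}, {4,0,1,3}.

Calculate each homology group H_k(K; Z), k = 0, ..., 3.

Take the total order 0 < 1 < 2 < 3 < 4 on the vertex set. Then K (dimension 3) consists of the simplices:

  0-simplices (5): [0], [1], [2], [3], [4]
  1-simplices (10): [0,1], [0,2], [0,3], [0,4], [1,2], [1,3], [1,4], [2,3], [2,4], [3,4]
  2-simplices (10): [0,1,2], [0,1,3], [0,1,4], [0,2,3], [0,2,4], [0,3,4], [1,2,3], [1,2,4], [1,3,4], [2,3,4]
  3-simplices (5): [0,1,2,3], [0,1,2,4], [0,1,3,4], [0,2,3,4], [1,2,3,4]

giving chain groups C_0 ≅ Z^5, C_1 ≅ Z^10, C_2 ≅ Z^10, C_3 ≅ Z^5.

∂_1: C_1 → C_0 is given by ∂[p,q] = [q] − [p]. For instance
  ∂[1,2] = [2] − [1].
The resulting 5×10 matrix has rank 4, and its Smith normal form has invariant factors (1,1,1,1).

Boundary ∂_2: C_2 → C_1 maps a triangle to the signed sum of its edges. For instance
  ∂[0,3,4] = [3,4] − [0,4] + [0,3],
  ∂[1,3,4] = [3,4] − [1,4] + [1,3].
As a 10×10 matrix over Z this has rank 6, with invariant factors (1,1,1,1,1,1).

Boundary ∂_3: C_3 → C_2 sends each 3-simplex σ to the alternating sum Σ_i (−1)^i (σ with its i-th vertex removed). For instance
  ∂[0,1,2,4] = [1,2,4] − [0,2,4] + [0,1,4] − [0,1,2],
  ∂[0,1,3,4] = [1,3,4] − [0,3,4] + [0,1,4] − [0,1,3].
The 10×5 boundary matrix has rank 4 and Smith normal form diag(1,1,1,1).

Computing H_k = (kernel of ∂_k) / (image of ∂_{k+1}):

  H_0: rank C_0 − rank ∂_1 = 5 − 4 = 1, and the invariant factors of ∂_1 are all 1, so H_0 = Z.
  H_1: rank ker ∂_1 − rank ∂_2 = (10 − 4) − 6 = 0, and the invariant factors of ∂_2 are all 1, so H_1 = 0.
  H_2: rank ker ∂_2 − rank ∂_3 = (10 − 6) − 4 = 0, and the invariant factors of ∂_3 are all 1, so H_2 = 0.
  H_3: rank ker ∂_3 − rank ∂_4 = (5 − 4) − 0 = 1, and there is no ∂_4, so H_3 = Z.

As a check, the Euler characteristic is 5 − 10 + 10 − 5 = 0, which agrees with 1 − 0 + 0 − 1 = 0.
(K is a triangulation of the 3-sphere S^3.)

H_0 = Z,  H_1 = 0,  H_2 = 0,  H_3 = Z.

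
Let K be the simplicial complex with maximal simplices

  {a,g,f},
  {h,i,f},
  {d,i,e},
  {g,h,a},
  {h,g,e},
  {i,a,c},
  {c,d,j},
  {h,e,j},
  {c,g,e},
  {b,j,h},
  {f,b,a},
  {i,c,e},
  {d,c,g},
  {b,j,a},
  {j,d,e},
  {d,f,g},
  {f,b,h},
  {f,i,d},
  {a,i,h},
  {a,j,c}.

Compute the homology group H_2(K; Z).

K has 10 vertices, 30 edges, 20 triangles.
rank ∂_2 = 20, rank ∂_3 = 0 ⇒ b_2 = 20 − 20 − 0 = 0. So H_2 ≅ 0.

H_2 ≅ 0.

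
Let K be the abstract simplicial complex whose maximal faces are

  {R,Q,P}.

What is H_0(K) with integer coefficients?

H_0 ≅ Z.

Order the vertices as P < Q < R. Listing each simplex with vertices in this order, K has dimension 2 with simplices:

  0-simplices (3): P, Q, R
  1-simplices (3): PQ, PR, QR
  2-simplices (1): PQR

Hence C_0 ≅ Z^3, C_1 ≅ Z^3, C_2 ≅ Z^1.

Boundary ∂_1: C_1 → C_0 sends each edge [p,q] (with p < q) to q − p.
The resulting 3×3 matrix has rank 2, and its Smith normal form has invariant factors (1,1).

Boundary ∂_2: C_2 → C_1 maps a triangle to the signed sum of its edges. For instance
  ∂PQR = QR − PR + PQ.
As a 3×1 matrix over Z this has rank 1, with invariant factors (1).

Now H_k = ker ∂_k / im ∂_{k+1}, so:

  H_0: rank C_0 − rank ∂_1 = 3 − 2 = 1, and the invariant factors of ∂_1 are all 1, so H_0 ≅ Z.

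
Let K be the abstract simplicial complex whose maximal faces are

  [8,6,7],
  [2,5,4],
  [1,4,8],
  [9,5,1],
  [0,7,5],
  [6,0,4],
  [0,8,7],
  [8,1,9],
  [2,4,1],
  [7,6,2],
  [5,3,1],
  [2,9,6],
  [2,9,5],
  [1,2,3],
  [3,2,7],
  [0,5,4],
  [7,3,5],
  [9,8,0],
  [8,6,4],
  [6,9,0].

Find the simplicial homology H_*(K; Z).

Order the vertices as 0 < 1 < 2 < 3 < 4 < 5 < 6 < 7 < 8 < 9. Listing each simplex with vertices in this order, K has dimension 2 with simplices:

  0-simplices (10): [0], [1], [2], [3], [4], [5], [6], [7], [8], [9]
  1-simplices (30): (30 of them)
  2-simplices (20): (20 of them)

so the chain groups are C_0 ≅ Z^10, C_1 ≅ Z^30, C_2 ≅ Z^20.

∂_1: C_1 → C_0 maps an edge to its endpoints' difference, ∂[p,q] = q − p. For instance
  ∂[1,2] = [2] − [1].
This gives a 10×30 integer matrix of rank 9; reducing to Smith normal form yields diagonal entries (1,1,1,1,1,1,1,1,1).

∂_2: C_2 → C_1 sends each 2-simplex [p,q,r] to [q,r] − [p,r] + [p,q]. For instance
  ∂[1,4,8] = [4,8] − [1,8] + [1,4],
  ∂[2,4,5] = [4,5] − [2,5] + [2,4].
The 30×20 boundary matrix has rank 20 and Smith normal form diag(1,1,1,1,1,1,1,1,1,1,1,1,1,1,1,1,1,1,1,2).

From H_k ≅ ker(∂_k) / im(∂_{k+1}) we obtain:

  H_0: rank C_0 − rank ∂_1 = 10 − 9 = 1, and the invariant factors of ∂_1 are all 1, so H_0 ≅ Z.
  H_1: rank ker ∂_1 − rank ∂_2 = (30 − 9) − 20 = 1, and ∂_2 has invariant factor 2 > 1, so H_1 ≅ Z ⊕ Z/2Z.
  H_2: rank ker ∂_2 − rank ∂_3 = (20 − 20) − 0 = 0, and there is no ∂_3, so H_2 ≅ 0.

H_0 = Z,  H_1 = Z ⊕ Z/2Z,  H_2 = 0.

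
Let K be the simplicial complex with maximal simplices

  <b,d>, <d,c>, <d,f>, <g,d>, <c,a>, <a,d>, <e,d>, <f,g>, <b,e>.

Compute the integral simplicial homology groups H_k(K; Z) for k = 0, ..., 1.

H_0 = Z,  H_1 = Z^3.

Take the total order a < b < c < d < e < f < g on the vertex set. Then K (dimension 1) consists of the simplices:

  0-simplices (7): a, b, c, d, e, f, g
  1-simplices (9): ac, ad, bd, be, cd, de, df, dg, fg

giving chain groups C_0 ≅ Z^7, C_1 ≅ Z^9.

The boundary map ∂_1: C_1 → C_0 sends each edge [p,q] (with p < q) to q − p. For instance
  ∂de = e − d.
The resulting 7×9 matrix has rank 6, and its Smith normal form has invariant factors (1,1,1,1,1,1).

From H_k ≅ ker(∂_k) / im(∂_{k+1}) we obtain:

  H_0: rank C_0 − rank ∂_1 = 7 − 6 = 1, and the invariant factors of ∂_1 are all 1, so H_0 ≅ Z.
  H_1: rank ker ∂_1 − rank ∂_2 = (9 − 6) − 0 = 3, and there is no ∂_2, so H_1 ≅ Z^3.

As a check, the Euler characteristic is 7 − 9 = -2, which agrees with 1 − 3 = -2.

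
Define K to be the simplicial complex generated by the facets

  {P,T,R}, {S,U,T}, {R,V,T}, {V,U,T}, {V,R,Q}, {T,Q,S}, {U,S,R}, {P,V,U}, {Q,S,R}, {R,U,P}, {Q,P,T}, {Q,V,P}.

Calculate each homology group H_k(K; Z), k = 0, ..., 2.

H_0 ≅ Z,  H_1 ≅ Z/2,  H_2 = 0.

Order the vertices as P < Q < R < S < T < U < V. Listing each simplex with vertices in this order, K has dimension 2 with simplices:

  0-simplices (7): P, Q, R, S, T, U, V
  1-simplices (18): PQ, PR, PT, PU, PV, QR, QS, QT, QV, RS, RT, RU, RV, ST, SU, TU, TV, UV
  2-simplices (12): PQT, PQV, PRT, PRU, PUV, QRS, QRV, QST, RSU, RTV, STU, TUV

so the chain groups are C_0 ≅ Z^7, C_1 ≅ Z^18, C_2 ≅ Z^12.

∂_1: C_1 → C_0 is given by ∂[p,q] = [q] − [p]. For instance
  ∂RS = S − R.
The resulting 7×18 matrix has rank 6, and its Smith normal form has invariant factors (1,1,1,1,1,1).

∂_2: C_2 → C_1 acts by ∂[p,q,r] = [q,r] − [p,r] + [p,q]. For instance
  ∂QRV = RV − QV + QR,
  ∂QST = ST − QT + QS.
As a 18×12 matrix over Z this has rank 12, with invariant factors (1,1,1,1,1,1,1,1,1,1,1,2).

Reading off H_k = ker ∂_k / im ∂_{k+1}:

  H_0: rank C_0 − rank ∂_1 = 7 − 6 = 1, and the invariant factors of ∂_1 are all 1, so H_0 ≅ Z.
  H_1: rank ker ∂_1 − rank ∂_2 = (18 − 6) − 12 = 0, and ∂_2 has invariant factor 2 > 1, so H_1 ≅ Z/2.
  H_2: rank ker ∂_2 − rank ∂_3 = (12 − 12) − 0 = 0, and there is no ∂_3, so H_2 ≅ 0.

As a check, the Euler characteristic is 7 − 18 + 12 = 1, which agrees with 1 − 0 + 0 = 1.
(K is a triangulation of the real projective plane RP^2.)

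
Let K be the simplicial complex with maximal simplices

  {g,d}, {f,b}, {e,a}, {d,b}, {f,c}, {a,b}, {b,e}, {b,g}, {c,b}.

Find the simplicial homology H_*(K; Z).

H_0 = Z,  H_1 = Z^3.

Fix the vertex order a < b < c < d < e < f < g and write every simplex with vertices in increasing order. Then dim K = 1 and the simplices of K are:

  0-simplices (7): a, b, c, d, e, f, g
  1-simplices (9): ab, ae, bc, bd, be, bf, bg, cf, dg

giving chain groups C_0 ≅ Z^7, C_1 ≅ Z^9.

The boundary map ∂_1: C_1 → C_0 maps an edge to its endpoints' difference, ∂[p,q] = q − p.
As a 7×9 matrix over Z this has rank 6, with invariant factors (1,1,1,1,1,1).

Reading off H_k = ker ∂_k / im ∂_{k+1}:

  H_0: rank C_0 − rank ∂_1 = 7 − 6 = 1, and the invariant factors of ∂_1 are all 1, so H_0 ≅ Z.
  H_1: rank ker ∂_1 − rank ∂_2 = (9 − 6) − 0 = 3, and there is no ∂_2, so H_1 ≅ Z^3.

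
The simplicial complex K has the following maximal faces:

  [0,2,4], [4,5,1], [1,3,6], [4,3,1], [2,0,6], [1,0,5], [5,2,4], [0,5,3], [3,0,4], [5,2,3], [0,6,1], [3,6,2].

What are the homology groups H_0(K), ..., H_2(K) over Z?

K has 7 vertices, 18 edges, 12 triangles.
rank ∂_0 = 0, rank ∂_1 = 6 ⇒ b_0 = 7 − 0 − 6 = 1; all invariant factors of ∂_1 are 1 so no torsion. So H_0 = Z.
rank ∂_1 = 6, rank ∂_2 = 12 ⇒ b_1 = 18 − 6 − 12 = 0; ∂_2 has invariant factor(s) [2] giving torsion. So H_1 = Z/2.
rank ∂_2 = 12, rank ∂_3 = 0 ⇒ b_2 = 12 − 12 − 0 = 0. So H_2 = 0.

H_0 ≅ Z,  H_1 ≅ Z/2,  H_2 = 0.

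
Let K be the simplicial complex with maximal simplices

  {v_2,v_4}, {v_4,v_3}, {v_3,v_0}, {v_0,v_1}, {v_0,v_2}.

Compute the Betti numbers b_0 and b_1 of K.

We work with the vertex ordering v_0 < v_1 < v_2 < v_3 < v_4. The simplices of K, each written with vertices in increasing order, are:

  0-simplices (5): [v_0], [v_1], [v_2], [v_3], [v_4]
  1-simplices (5): [v_0,v_1], [v_0,v_2], [v_0,v_3], [v_2,v_4], [v_3,v_4]

Hence C_0 ≅ Z^5, C_1 ≅ Z^5.

Boundary ∂_1: C_1 → C_0 is given by ∂[p,q] = [q] − [p].
The resulting 5×5 matrix has rank 4, and its Smith normal form has invariant factors (1,1,1,1).

Reading off H_k = ker ∂_k / im ∂_{k+1}:

  H_0: rank C_0 − rank ∂_1 = 5 − 4 = 1, and the invariant factors of ∂_1 are all 1, so H_0 ≅ Z.
  H_1: rank ker ∂_1 − rank ∂_2 = (5 − 4) − 0 = 1, and there is no ∂_2, so H_1 ≅ Z.

Hence the Betti numbers are b_0 = 1, b_1 = 1.

b_0 = 1, b_1 = 1.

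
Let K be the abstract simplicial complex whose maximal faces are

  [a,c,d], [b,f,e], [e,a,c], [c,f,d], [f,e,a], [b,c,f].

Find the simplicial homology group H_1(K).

H_1 = Z.

Order the vertices as a < b < c < d < e < f. Listing each simplex with vertices in this order, K has dimension 2 with simplices:

  0-simplices (6): a, b, c, d, e, f
  1-simplices (12): ac, ad, ae, af, bc, be, bf, cd, ce, cf, df, ef
  2-simplices (6): acd, ace, aef, bcf, bef, cdf

Hence C_0 ≅ Z^6, C_1 ≅ Z^12, C_2 ≅ Z^6.

Boundary ∂_1: C_1 → C_0 sends each edge [p,q] (with p < q) to q − p. For instance
  ∂ae = e − a.
The resulting 6×12 matrix has rank 5, and its Smith normal form has invariant factors (1,1,1,1,1).

∂_2: C_2 → C_1 sends each 2-simplex [p,q,r] to [q,r] − [p,r] + [p,q]. For instance
  ∂bcf = cf − bf + bc,
  ∂bef = ef − bf + be.
The resulting 12×6 matrix has rank 6, and its Smith normal form has invariant factors (1,1,1,1,1,1).

Computing H_k = (kernel of ∂_k) / (image of ∂_{k+1}):

  H_1: rank ker ∂_1 − rank ∂_2 = (12 − 5) − 6 = 1, and the invariant factors of ∂_2 are all 1, so H_1 = Z.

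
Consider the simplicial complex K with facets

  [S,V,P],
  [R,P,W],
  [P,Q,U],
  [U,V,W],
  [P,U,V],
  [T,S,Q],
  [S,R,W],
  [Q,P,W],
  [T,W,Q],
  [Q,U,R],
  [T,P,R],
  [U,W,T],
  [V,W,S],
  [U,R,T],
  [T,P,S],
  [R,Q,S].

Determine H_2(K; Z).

H_2 ≅ Z.

Fix the vertex order P < Q < R < S < T < U < V < W and write every simplex with vertices in increasing order. Then dim K = 2 and the simplices of K are:

  0-simplices (8): P, Q, R, S, T, U, V, W
  1-simplices (24): PQ, PR, PS, PT, PU, PV, PW, QR, QS, QT, QU, QW, RS, RT, RU, RW, ST, SV, SW, TU, TW, UV, UW, VW
  2-simplices (16): PQU, PQW, PRT, PRW, PST, PSV, PUV, QRS, QRU, QST, QTW, RSW, RTU, SVW, TUW, UVW

giving chain groups C_0 ≅ Z^8, C_1 ≅ Z^24, C_2 ≅ Z^16.

The boundary map ∂_1: C_1 → C_0 sends each edge [p,q] (with p < q) to q − p. For instance
  ∂PR = R − P.
The 8×24 boundary matrix has rank 7 and Smith normal form diag(1,1,1,1,1,1,1).

Boundary ∂_2: C_2 → C_1 sends each 2-simplex [p,q,r] to [q,r] − [p,r] + [p,q]. For instance
  ∂UVW = VW − UW + UV,
  ∂PQW = QW − PW + PQ.
As a 24×16 matrix over Z this has rank 15, with invariant factors (1,1,1,1,1,1,1,1,1,1,1,1,1,1,1).

Now H_k = ker ∂_k / im ∂_{k+1}, so:

  H_2: rank ker ∂_2 − rank ∂_3 = (16 − 15) − 0 = 1, and there is no ∂_3, so H_2 ≅ Z.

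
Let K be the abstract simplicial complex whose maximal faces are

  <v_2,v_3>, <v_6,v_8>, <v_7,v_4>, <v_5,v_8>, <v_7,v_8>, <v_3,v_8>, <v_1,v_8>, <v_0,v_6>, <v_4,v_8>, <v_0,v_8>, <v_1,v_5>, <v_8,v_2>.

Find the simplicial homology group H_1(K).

H_1 ≅ Z^4.

Take the total order v_0 < v_1 < v_2 < v_3 < v_4 < v_5 < v_6 < v_7 < v_8 on the vertex set. Then K (dimension 1) consists of the simplices:

  0-simplices (9): [v_0], [v_1], [v_2], [v_3], [v_4], [v_5], [v_6], [v_7], [v_8]
  1-simplices (12): [v_0,v_6], [v_0,v_8], [v_1,v_5], [v_1,v_8], [v_2,v_3], [v_2,v_8], [v_3,v_8], [v_4,v_7], [v_4,v_8], [v_5,v_8], [v_6,v_8], [v_7,v_8]

Hence C_0 ≅ Z^9, C_1 ≅ Z^12.

Boundary ∂_1: C_1 → C_0 is given by ∂[p,q] = [q] − [p]. For instance
  ∂[v_7,v_8] = [v_8] − [v_7].
This gives a 9×12 integer matrix of rank 8; reducing to Smith normal form yields diagonal entries (1,1,1,1,1,1,1,1).

Now H_k = ker ∂_k / im ∂_{k+1}, so:

  H_1: rank ker ∂_1 − rank ∂_2 = (12 − 8) − 0 = 4, and there is no ∂_2, so H_1 ≅ Z^4.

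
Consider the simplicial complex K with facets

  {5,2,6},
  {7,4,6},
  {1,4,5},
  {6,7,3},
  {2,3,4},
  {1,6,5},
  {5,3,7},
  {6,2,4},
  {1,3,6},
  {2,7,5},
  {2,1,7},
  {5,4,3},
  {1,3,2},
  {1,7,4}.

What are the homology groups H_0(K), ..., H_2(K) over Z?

H_0 ≅ Z,  H_1 ≅ Z^2,  H_2 ≅ Z.

K has 7 vertices, 21 edges, 14 triangles.
rank ∂_0 = 0, rank ∂_1 = 6 ⇒ b_0 = 7 − 0 − 6 = 1; all invariant factors of ∂_1 are 1 so no torsion. So H_0 = Z.
rank ∂_1 = 6, rank ∂_2 = 13 ⇒ b_1 = 21 − 6 − 13 = 2; all invariant factors of ∂_2 are 1 so no torsion. So H_1 = Z^2.
rank ∂_2 = 13, rank ∂_3 = 0 ⇒ b_2 = 14 − 13 − 0 = 1. So H_2 = Z.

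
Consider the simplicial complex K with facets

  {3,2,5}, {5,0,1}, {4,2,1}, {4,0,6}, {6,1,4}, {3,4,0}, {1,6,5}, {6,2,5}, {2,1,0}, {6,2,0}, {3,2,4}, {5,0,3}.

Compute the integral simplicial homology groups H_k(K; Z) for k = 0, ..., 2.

H_0 = Z,  H_1 = Z/2Z,  H_2 = 0.

We work with the vertex ordering 0 < 1 < 2 < 3 < 4 < 5 < 6. The simplices of K, each written with vertices in increasing order, are:

  0-simplices (7): [0], [1], [2], [3], [4], [5], [6]
  1-simplices (18): [0,1], [0,2], [0,3], [0,4], [0,5], [0,6], [1,2], [1,4], [1,5], [1,6], [2,3], [2,4], [2,5], [2,6], [3,4], [3,5], [4,6], [5,6]
  2-simplices (12): [0,1,2], [0,1,5], [0,2,6], [0,3,4], [0,3,5], [0,4,6], [1,2,4], [1,4,6], [1,5,6], [2,3,4], [2,3,5], [2,5,6]

giving chain groups C_0 ≅ Z^7, C_1 ≅ Z^18, C_2 ≅ Z^12.

∂_1: C_1 → C_0 sends each edge [p,q] (with p < q) to q − p. For instance
  ∂[2,5] = [5] − [2].
This gives a 7×18 integer matrix of rank 6; reducing to Smith normal form yields diagonal entries (1,1,1,1,1,1).

Boundary ∂_2: C_2 → C_1 maps a triangle to the signed sum of its edges. For instance
  ∂[0,1,5] = [1,5] − [0,5] + [0,1],
  ∂[2,5,6] = [5,6] − [2,6] + [2,5].
As a 18×12 matrix over Z this has rank 12, with invariant factors (1,1,1,1,1,1,1,1,1,1,1,2).

Computing H_k = (kernel of ∂_k) / (image of ∂_{k+1}):

  H_0: rank C_0 − rank ∂_1 = 7 − 6 = 1, and the invariant factors of ∂_1 are all 1, so H_0 ≅ Z.
  H_1: rank ker ∂_1 − rank ∂_2 = (18 − 6) − 12 = 0, and ∂_2 has invariant factor 2 > 1, so H_1 ≅ Z/2Z.
  H_2: rank ker ∂_2 − rank ∂_3 = (12 − 12) − 0 = 0, and there is no ∂_3, so H_2 ≅ 0.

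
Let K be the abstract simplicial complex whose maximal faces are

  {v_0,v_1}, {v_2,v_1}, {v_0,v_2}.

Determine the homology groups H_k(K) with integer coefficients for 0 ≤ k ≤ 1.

H_0 = Z,  H_1 = Z.

Take the total order v_0 < v_1 < v_2 on the vertex set. Then K (dimension 1) consists of the simplices:

  0-simplices (3): [v_0], [v_1], [v_2]
  1-simplices (3): [v_0,v_1], [v_0,v_2], [v_1,v_2]

giving chain groups C_0 ≅ Z^3, C_1 ≅ Z^3.

∂_1: C_1 → C_0 maps an edge to its endpoints' difference, ∂[p,q] = q − p.
The 3×3 boundary matrix has rank 2 and Smith normal form diag(1,1).

From H_k ≅ ker(∂_k) / im(∂_{k+1}) we obtain:

  H_0: rank C_0 − rank ∂_1 = 3 − 2 = 1, and the invariant factors of ∂_1 are all 1, so H_0 = Z.
  H_1: rank ker ∂_1 − rank ∂_2 = (3 − 2) − 0 = 1, and there is no ∂_2, so H_1 = Z.

As a check, the Euler characteristic is 3 − 3 = 0, which agrees with 1 − 1 = 0.
(K is a triangulation of the circle S^1.)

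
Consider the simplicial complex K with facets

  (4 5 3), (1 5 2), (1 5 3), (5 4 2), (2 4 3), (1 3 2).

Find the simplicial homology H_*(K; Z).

Fix the vertex order 1 < 2 < 3 < 4 < 5 and write every simplex with vertices in increasing order. Then dim K = 2 and the simplices of K are:

  0-simplices (5): [1], [2], [3], [4], [5]
  1-simplices (9): [1,2], [1,3], [1,5], [2,3], [2,4], [2,5], [3,4], [3,5], [4,5]
  2-simplices (6): [1,2,3], [1,2,5], [1,3,5], [2,3,4], [2,4,5], [3,4,5]

Hence C_0 ≅ Z^5, C_1 ≅ Z^9, C_2 ≅ Z^6.

∂_1: C_1 → C_0 sends each edge [p,q] (with p < q) to q − p. For instance
  ∂[2,3] = [3] − [2].
The resulting 5×9 matrix has rank 4, and its Smith normal form has invariant factors (1,1,1,1).

The boundary map ∂_2: C_2 → C_1 maps a triangle to the signed sum of its edges. For instance
  ∂[2,3,4] = [3,4] − [2,4] + [2,3],
  ∂[3,4,5] = [4,5] − [3,5] + [3,4].
This gives a 9×6 integer matrix of rank 5; reducing to Smith normal form yields diagonal entries (1,1,1,1,1).

Computing H_k = (kernel of ∂_k) / (image of ∂_{k+1}):

  H_0: rank C_0 − rank ∂_1 = 5 − 4 = 1, and the invariant factors of ∂_1 are all 1, so H_0 = Z.
  H_1: rank ker ∂_1 − rank ∂_2 = (9 − 4) − 5 = 0, and the invariant factors of ∂_2 are all 1, so H_1 = 0.
  H_2: rank ker ∂_2 − rank ∂_3 = (6 − 5) − 0 = 1, and there is no ∂_3, so H_2 = Z.

H_0 ≅ Z,  H_1 = 0,  H_2 ≅ Z.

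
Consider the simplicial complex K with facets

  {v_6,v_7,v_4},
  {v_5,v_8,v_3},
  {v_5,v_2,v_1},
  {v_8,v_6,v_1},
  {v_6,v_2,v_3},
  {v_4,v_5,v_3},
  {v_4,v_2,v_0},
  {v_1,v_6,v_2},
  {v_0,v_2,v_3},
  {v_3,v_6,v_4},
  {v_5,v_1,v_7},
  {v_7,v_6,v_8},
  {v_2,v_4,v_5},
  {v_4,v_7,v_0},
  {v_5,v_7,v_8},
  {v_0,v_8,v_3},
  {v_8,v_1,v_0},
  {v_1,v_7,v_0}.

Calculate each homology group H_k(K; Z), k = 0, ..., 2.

K has 9 vertices, 27 edges, 18 triangles.
rank ∂_0 = 0, rank ∂_1 = 8 ⇒ b_0 = 9 − 0 − 8 = 1; all invariant factors of ∂_1 are 1 so no torsion. So H_0 ≅ Z.
rank ∂_1 = 8, rank ∂_2 = 18 ⇒ b_1 = 27 − 8 − 18 = 1; ∂_2 has invariant factor(s) [2] giving torsion. So H_1 ≅ Z ⊕ Z_2.
rank ∂_2 = 18, rank ∂_3 = 0 ⇒ b_2 = 18 − 18 − 0 = 0. So H_2 ≅ 0.

H_0 = Z,  H_1 = Z ⊕ Z_2,  H_2 = 0.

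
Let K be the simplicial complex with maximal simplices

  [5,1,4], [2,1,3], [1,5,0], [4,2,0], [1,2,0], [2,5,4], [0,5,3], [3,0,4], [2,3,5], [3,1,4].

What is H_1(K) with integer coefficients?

H_1 ≅ Z/2.

K has 6 vertices, 15 edges, 10 triangles.
rank ∂_1 = 5, rank ∂_2 = 10 ⇒ b_1 = 15 − 5 − 10 = 0; ∂_2 has invariant factor(s) [2] giving torsion. So H_1 ≅ Z/2.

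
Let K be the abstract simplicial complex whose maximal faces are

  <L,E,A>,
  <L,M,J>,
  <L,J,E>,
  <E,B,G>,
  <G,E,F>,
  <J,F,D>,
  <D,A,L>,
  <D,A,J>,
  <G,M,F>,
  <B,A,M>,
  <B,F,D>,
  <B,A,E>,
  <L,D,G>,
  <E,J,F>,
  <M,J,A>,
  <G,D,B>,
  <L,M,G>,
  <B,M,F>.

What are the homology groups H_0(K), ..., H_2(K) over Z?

Take the total order A < B < D < E < F < G < J < L < M on the vertex set. Then K (dimension 2) consists of the simplices:

  0-simplices (9): A, B, D, E, F, G, J, L, M
  1-simplices (27): AB, AD, AE, AJ, AL, AM, BD, BE, BF, BG, BM, DF, DG, DJ, DL, EF, EG, EJ, EL, FG, FJ, FM, GL, GM, JL, JM, LM
  2-simplices (18): ABE, ABM, ADJ, ADL, AEL, AJM, BDF, BDG, BEG, BFM, DFJ, DGL, EFG, EFJ, EJL, FGM, GLM, JLM

Hence C_0 ≅ Z^9, C_1 ≅ Z^27, C_2 ≅ Z^18.

∂_1: C_1 → C_0 is given by ∂[p,q] = [q] − [p]. For instance
  ∂GL = L − G.
As a 9×27 matrix over Z this has rank 8, with invariant factors (1,1,1,1,1,1,1,1).

Boundary ∂_2: C_2 → C_1 sends each 2-simplex [p,q,r] to [q,r] − [p,r] + [p,q]. For instance
  ∂ABM = BM − AM + AB,
  ∂EJL = JL − EL + EJ.
This gives a 27×18 integer matrix of rank 18; reducing to Smith normal form yields diagonal entries (1,1,1,1,1,1,1,1,1,1,1,1,1,1,1,1,1,2).

Computing H_k = (kernel of ∂_k) / (image of ∂_{k+1}):

  H_0: rank C_0 − rank ∂_1 = 9 − 8 = 1, and the invariant factors of ∂_1 are all 1, so H_0 = Z.
  H_1: rank ker ∂_1 − rank ∂_2 = (27 − 8) − 18 = 1, and ∂_2 has invariant factor 2 > 1, so H_1 = Z ⊕ Z_2.
  H_2: rank ker ∂_2 − rank ∂_3 = (18 − 18) − 0 = 0, and there is no ∂_3, so H_2 = 0.

As a check, the Euler characteristic is 9 − 27 + 18 = 0, which agrees with 1 − 1 + 0 = 0.

H_0 ≅ Z,  H_1 ≅ Z ⊕ Z_2,  H_2 = 0.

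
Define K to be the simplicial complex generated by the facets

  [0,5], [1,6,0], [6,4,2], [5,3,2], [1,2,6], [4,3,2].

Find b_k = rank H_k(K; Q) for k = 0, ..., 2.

Order the vertices as 0 < 1 < 2 < 3 < 4 < 5 < 6. Listing each simplex with vertices in this order, K has dimension 2 with simplices:

  0-simplices (7): [0], [1], [2], [3], [4], [5], [6]
  1-simplices (12): [0,1], [0,5], [0,6], [1,2], [1,6], [2,3], [2,4], [2,5], [2,6], [3,4], [3,5], [4,6]
  2-simplices (5): [0,1,6], [1,2,6], [2,3,4], [2,3,5], [2,4,6]

giving chain groups C_0 ≅ Z^7, C_1 ≅ Z^12, C_2 ≅ Z^5.

The boundary map ∂_1: C_1 → C_0 sends each edge [p,q] (with p < q) to q − p.
The 7×12 boundary matrix has rank 6 and Smith normal form diag(1,1,1,1,1,1).

∂_2: C_2 → C_1 maps a triangle to the signed sum of its edges. For instance
  ∂[0,1,6] = [1,6] − [0,6] + [0,1],
  ∂[2,3,4] = [3,4] − [2,4] + [2,3].
The resulting 12×5 matrix has rank 5, and its Smith normal form has invariant factors (1,1,1,1,1).

From H_k ≅ ker(∂_k) / im(∂_{k+1}) we obtain:

  H_0: rank C_0 − rank ∂_1 = 7 − 6 = 1, and the invariant factors of ∂_1 are all 1, so H_0 = Z.
  H_1: rank ker ∂_1 − rank ∂_2 = (12 − 6) − 5 = 1, and the invariant factors of ∂_2 are all 1, so H_1 = Z.
  H_2: rank ker ∂_2 − rank ∂_3 = (5 − 5) − 0 = 0, and there is no ∂_3, so H_2 = 0.

Hence the Betti numbers are b_0 = 1, b_1 = 1, b_2 = 0.

b_0 = 1, b_1 = 1, b_2 = 0.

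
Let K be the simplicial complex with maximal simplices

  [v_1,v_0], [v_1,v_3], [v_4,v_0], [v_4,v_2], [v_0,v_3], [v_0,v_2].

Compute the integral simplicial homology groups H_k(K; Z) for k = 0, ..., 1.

H_0 ≅ Z,  H_1 ≅ Z^2.

Order the vertices as v_0 < v_1 < v_2 < v_3 < v_4. Listing each simplex with vertices in this order, K has dimension 1 with simplices:

  0-simplices (5): [v_0], [v_1], [v_2], [v_3], [v_4]
  1-simplices (6): [v_0,v_1], [v_0,v_2], [v_0,v_3], [v_0,v_4], [v_1,v_3], [v_2,v_4]

giving chain groups C_0 ≅ Z^5, C_1 ≅ Z^6.

∂_1: C_1 → C_0 maps an edge to its endpoints' difference, ∂[p,q] = q − p. For instance
  ∂[v_0,v_4] = [v_4] − [v_0].
The 5×6 boundary matrix has rank 4 and Smith normal form diag(1,1,1,1).

Now H_k = ker ∂_k / im ∂_{k+1}, so:

  H_0: rank C_0 − rank ∂_1 = 5 − 4 = 1, and the invariant factors of ∂_1 are all 1, so H_0 = Z.
  H_1: rank ker ∂_1 − rank ∂_2 = (6 − 4) − 0 = 2, and there is no ∂_2, so H_1 = Z^2.

As a check, the Euler characteristic is 5 − 6 = -1, which agrees with 1 − 2 = -1.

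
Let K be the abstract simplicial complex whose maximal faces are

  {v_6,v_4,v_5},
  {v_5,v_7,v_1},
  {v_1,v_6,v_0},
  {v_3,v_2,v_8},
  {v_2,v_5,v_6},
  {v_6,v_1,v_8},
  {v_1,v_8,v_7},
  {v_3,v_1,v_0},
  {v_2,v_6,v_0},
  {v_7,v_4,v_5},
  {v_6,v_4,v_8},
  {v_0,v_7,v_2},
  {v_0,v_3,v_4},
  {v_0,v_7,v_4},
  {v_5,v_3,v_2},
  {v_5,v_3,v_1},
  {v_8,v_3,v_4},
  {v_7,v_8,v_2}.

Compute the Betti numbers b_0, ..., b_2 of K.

We work with the vertex ordering v_0 < v_1 < v_2 < v_3 < v_4 < v_5 < v_6 < v_7 < v_8. The simplices of K, each written with vertices in increasing order, are:

  0-simplices (9): [v_0], [v_1], [v_2], [v_3], [v_4], [v_5], [v_6], [v_7], [v_8]
  1-simplices (27): (27 of them)
  2-simplices (18): (18 of them)

giving chain groups C_0 ≅ Z^9, C_1 ≅ Z^27, C_2 ≅ Z^18.

∂_1: C_1 → C_0 is given by ∂[p,q] = [q] − [p]. For instance
  ∂[v_0,v_1] = [v_1] − [v_0].
This gives a 9×27 integer matrix of rank 8; reducing to Smith normal form yields diagonal entries (1,1,1,1,1,1,1,1).

The boundary map ∂_2: C_2 → C_1 acts by ∂[p,q,r] = [q,r] − [p,r] + [p,q]. For instance
  ∂[v_2,v_3,v_8] = [v_3,v_8] − [v_2,v_8] + [v_2,v_3],
  ∂[v_1,v_3,v_5] = [v_3,v_5] − [v_1,v_5] + [v_1,v_3].
The 27×18 boundary matrix has rank 17 and Smith normal form diag(1,1,1,1,1,1,1,1,1,1,1,1,1,1,1,1,1).

Reading off H_k = ker ∂_k / im ∂_{k+1}:

  H_0: rank C_0 − rank ∂_1 = 9 − 8 = 1, and the invariant factors of ∂_1 are all 1, so H_0 ≅ Z.
  H_1: rank ker ∂_1 − rank ∂_2 = (27 − 8) − 17 = 2, and the invariant factors of ∂_2 are all 1, so H_1 ≅ Z^2.
  H_2: rank ker ∂_2 − rank ∂_3 = (18 − 17) − 0 = 1, and there is no ∂_3, so H_2 ≅ Z.

Hence the Betti numbers are b_0 = 1, b_1 = 2, b_2 = 1.

b_0 = 1, b_1 = 2, b_2 = 1.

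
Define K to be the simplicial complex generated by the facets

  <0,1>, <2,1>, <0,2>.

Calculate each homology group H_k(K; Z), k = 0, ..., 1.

H_0 = Z,  H_1 = Z.

Fix the vertex order 0 < 1 < 2 and write every simplex with vertices in increasing order. Then dim K = 1 and the simplices of K are:

  0-simplices (3): [0], [1], [2]
  1-simplices (3): [0,1], [0,2], [1,2]

giving chain groups C_0 ≅ Z^3, C_1 ≅ Z^3.

The boundary map ∂_1: C_1 → C_0 is given by ∂[p,q] = [q] − [p].
As a 3×3 matrix over Z this has rank 2, with invariant factors (1,1).

Now H_k = ker ∂_k / im ∂_{k+1}, so:

  H_0: rank C_0 − rank ∂_1 = 3 − 2 = 1, and the invariant factors of ∂_1 are all 1, so H_0 ≅ Z.
  H_1: rank ker ∂_1 − rank ∂_2 = (3 − 2) − 0 = 1, and there is no ∂_2, so H_1 ≅ Z.

As a check, the Euler characteristic is 3 − 3 = 0, which agrees with 1 − 1 = 0.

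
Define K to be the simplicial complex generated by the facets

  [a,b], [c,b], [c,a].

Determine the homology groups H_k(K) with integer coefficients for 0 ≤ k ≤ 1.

We work with the vertex ordering a < b < c. The simplices of K, each written with vertices in increasing order, are:

  0-simplices (3): a, b, c
  1-simplices (3): ab, ac, bc

giving chain groups C_0 ≅ Z^3, C_1 ≅ Z^3.

Boundary ∂_1: C_1 → C_0 maps an edge to its endpoints' difference, ∂[p,q] = q − p.
As a 3×3 matrix over Z this has rank 2, with invariant factors (1,1).

From H_k ≅ ker(∂_k) / im(∂_{k+1}) we obtain:

  H_0: rank C_0 − rank ∂_1 = 3 − 2 = 1, and the invariant factors of ∂_1 are all 1, so H_0 ≅ Z.
  H_1: rank ker ∂_1 − rank ∂_2 = (3 − 2) − 0 = 1, and there is no ∂_2, so H_1 ≅ Z.

As a check, the Euler characteristic is 3 − 3 = 0, which agrees with 1 − 1 = 0.

H_0 = Z,  H_1 = Z.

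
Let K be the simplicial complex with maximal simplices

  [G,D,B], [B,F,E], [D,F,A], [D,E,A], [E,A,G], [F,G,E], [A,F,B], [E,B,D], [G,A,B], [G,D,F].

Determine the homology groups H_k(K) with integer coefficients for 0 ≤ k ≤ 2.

K has 6 vertices, 15 edges, 10 triangles.
rank ∂_0 = 0, rank ∂_1 = 5 ⇒ b_0 = 6 − 0 − 5 = 1; all invariant factors of ∂_1 are 1 so no torsion. So H_0 ≅ Z.
rank ∂_1 = 5, rank ∂_2 = 10 ⇒ b_1 = 15 − 5 − 10 = 0; ∂_2 has invariant factor(s) [2] giving torsion. So H_1 ≅ Z/2.
rank ∂_2 = 10, rank ∂_3 = 0 ⇒ b_2 = 10 − 10 − 0 = 0. So H_2 ≅ 0.

H_0 = Z,  H_1 = Z/2,  H_2 = 0.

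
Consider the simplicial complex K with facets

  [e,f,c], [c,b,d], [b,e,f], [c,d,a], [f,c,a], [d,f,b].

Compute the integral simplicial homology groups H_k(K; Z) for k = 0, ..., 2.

H_0 ≅ Z,  H_1 ≅ Z,  H_2 = 0.

We work with the vertex ordering a < b < c < d < e < f. The simplices of K, each written with vertices in increasing order, are:

  0-simplices (6): a, b, c, d, e, f
  1-simplices (12): ac, ad, af, bc, bd, be, bf, cd, ce, cf, df, ef
  2-simplices (6): acd, acf, bcd, bdf, bef, cef

so the chain groups are C_0 ≅ Z^6, C_1 ≅ Z^12, C_2 ≅ Z^6.

Boundary ∂_1: C_1 → C_0 is given by ∂[p,q] = [q] − [p].
The resulting 6×12 matrix has rank 5, and its Smith normal form has invariant factors (1,1,1,1,1).

∂_2: C_2 → C_1 acts by ∂[p,q,r] = [q,r] − [p,r] + [p,q]. For instance
  ∂cef = ef − cf + ce,
  ∂acd = cd − ad + ac.
The resulting 12×6 matrix has rank 6, and its Smith normal form has invariant factors (1,1,1,1,1,1).

Computing H_k = (kernel of ∂_k) / (image of ∂_{k+1}):

  H_0: rank C_0 − rank ∂_1 = 6 − 5 = 1, and the invariant factors of ∂_1 are all 1, so H_0 ≅ Z.
  H_1: rank ker ∂_1 − rank ∂_2 = (12 − 5) − 6 = 1, and the invariant factors of ∂_2 are all 1, so H_1 ≅ Z.
  H_2: rank ker ∂_2 − rank ∂_3 = (6 − 6) − 0 = 0, and there is no ∂_3, so H_2 ≅ 0.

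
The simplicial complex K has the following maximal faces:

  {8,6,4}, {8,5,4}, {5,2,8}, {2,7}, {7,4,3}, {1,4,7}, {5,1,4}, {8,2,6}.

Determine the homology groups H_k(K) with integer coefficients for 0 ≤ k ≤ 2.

H_0 = Z,  H_1 = Z,  H_2 = 0.

Take the total order 1 < 2 < 3 < 4 < 5 < 6 < 7 < 8 on the vertex set. Then K (dimension 2) consists of the simplices:

  0-simplices (8): [1], [2], [3], [4], [5], [6], [7], [8]
  1-simplices (15): [1,4], [1,5], [1,7], [2,5], [2,6], [2,7], [2,8], [3,4], [3,7], [4,5], [4,6], [4,7], [4,8], [5,8], [6,8]
  2-simplices (7): [1,4,5], [1,4,7], [2,5,8], [2,6,8], [3,4,7], [4,5,8], [4,6,8]

Hence C_0 ≅ Z^8, C_1 ≅ Z^15, C_2 ≅ Z^7.

∂_1: C_1 → C_0 is given by ∂[p,q] = [q] − [p]. For instance
  ∂[1,5] = [5] − [1].
The 8×15 boundary matrix has rank 7 and Smith normal form diag(1,1,1,1,1,1,1).

The boundary map ∂_2: C_2 → C_1 maps a triangle to the signed sum of its edges. For instance
  ∂[3,4,7] = [4,7] − [3,7] + [3,4],
  ∂[1,4,5] = [4,5] − [1,5] + [1,4].
As a 15×7 matrix over Z this has rank 7, with invariant factors (1,1,1,1,1,1,1).

Reading off H_k = ker ∂_k / im ∂_{k+1}:

  H_0: rank C_0 − rank ∂_1 = 8 − 7 = 1, and the invariant factors of ∂_1 are all 1, so H_0 ≅ Z.
  H_1: rank ker ∂_1 − rank ∂_2 = (15 − 7) − 7 = 1, and the invariant factors of ∂_2 are all 1, so H_1 ≅ Z.
  H_2: rank ker ∂_2 − rank ∂_3 = (7 − 7) − 0 = 0, and there is no ∂_3, so H_2 ≅ 0.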